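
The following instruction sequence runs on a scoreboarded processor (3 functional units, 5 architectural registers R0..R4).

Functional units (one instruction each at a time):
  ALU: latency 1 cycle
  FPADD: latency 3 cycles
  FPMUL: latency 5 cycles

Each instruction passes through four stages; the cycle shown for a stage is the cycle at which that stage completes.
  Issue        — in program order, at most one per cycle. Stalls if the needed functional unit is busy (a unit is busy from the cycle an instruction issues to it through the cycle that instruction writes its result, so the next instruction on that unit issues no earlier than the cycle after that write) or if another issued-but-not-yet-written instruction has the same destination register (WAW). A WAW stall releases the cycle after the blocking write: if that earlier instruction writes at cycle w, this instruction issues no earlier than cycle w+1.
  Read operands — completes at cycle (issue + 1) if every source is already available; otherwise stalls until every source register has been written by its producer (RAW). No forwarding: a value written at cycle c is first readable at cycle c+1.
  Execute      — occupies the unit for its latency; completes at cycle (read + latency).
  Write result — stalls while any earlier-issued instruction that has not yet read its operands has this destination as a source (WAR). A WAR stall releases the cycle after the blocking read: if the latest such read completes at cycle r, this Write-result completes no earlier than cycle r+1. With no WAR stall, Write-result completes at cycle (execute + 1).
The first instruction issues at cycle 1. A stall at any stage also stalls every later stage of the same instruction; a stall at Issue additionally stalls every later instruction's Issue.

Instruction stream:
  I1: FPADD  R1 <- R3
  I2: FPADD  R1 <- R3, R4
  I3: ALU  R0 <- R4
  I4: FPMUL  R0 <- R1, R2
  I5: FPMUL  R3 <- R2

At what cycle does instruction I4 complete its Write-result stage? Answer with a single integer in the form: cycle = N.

1) issue 1, read 2, done 5, write 6
2) issue 7, read 8, done 11, write 12  <struct: FPADD busy until I1 writes@6>
3) issue 8, read 9, done 10, write 11
4) issue 12, read 13, done 18, write 19  <WAW R0: wait I3 write@11>
5) issue 20, read 21, done 26, write 27  <struct: FPMUL busy until I4 writes@19>

cycle = 19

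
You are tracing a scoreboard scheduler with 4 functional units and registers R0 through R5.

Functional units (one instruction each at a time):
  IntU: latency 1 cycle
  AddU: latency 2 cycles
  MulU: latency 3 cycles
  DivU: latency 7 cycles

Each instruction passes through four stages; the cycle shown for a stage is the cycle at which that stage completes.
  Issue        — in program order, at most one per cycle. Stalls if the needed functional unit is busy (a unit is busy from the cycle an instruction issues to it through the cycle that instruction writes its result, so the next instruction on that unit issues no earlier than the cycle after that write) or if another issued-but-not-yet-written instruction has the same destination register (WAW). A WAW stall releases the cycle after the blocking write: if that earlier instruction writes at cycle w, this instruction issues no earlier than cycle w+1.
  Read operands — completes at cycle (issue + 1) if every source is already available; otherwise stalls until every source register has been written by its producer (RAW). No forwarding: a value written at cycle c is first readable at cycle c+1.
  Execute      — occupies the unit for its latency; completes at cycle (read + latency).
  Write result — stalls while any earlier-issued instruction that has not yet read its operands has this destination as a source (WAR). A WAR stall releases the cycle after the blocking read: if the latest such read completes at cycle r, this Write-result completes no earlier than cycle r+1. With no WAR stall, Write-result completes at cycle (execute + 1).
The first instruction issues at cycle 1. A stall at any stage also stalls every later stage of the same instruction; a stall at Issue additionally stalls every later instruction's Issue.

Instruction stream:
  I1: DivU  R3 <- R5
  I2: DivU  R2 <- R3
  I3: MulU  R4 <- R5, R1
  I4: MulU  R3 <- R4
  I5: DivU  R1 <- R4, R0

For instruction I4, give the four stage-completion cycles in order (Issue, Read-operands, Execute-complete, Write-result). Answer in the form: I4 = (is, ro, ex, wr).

I4 = (18, 19, 22, 23)

[I1] 1/2/9/10
[I2] 11/12/19/20  (struct: DivU busy until I1 writes@10)
[I3] 12/13/16/17
[I4] 18/19/22/23  (struct: MulU busy until I3 writes@17)
[I5] 21/22/29/30  (struct: DivU busy until I2 writes@20)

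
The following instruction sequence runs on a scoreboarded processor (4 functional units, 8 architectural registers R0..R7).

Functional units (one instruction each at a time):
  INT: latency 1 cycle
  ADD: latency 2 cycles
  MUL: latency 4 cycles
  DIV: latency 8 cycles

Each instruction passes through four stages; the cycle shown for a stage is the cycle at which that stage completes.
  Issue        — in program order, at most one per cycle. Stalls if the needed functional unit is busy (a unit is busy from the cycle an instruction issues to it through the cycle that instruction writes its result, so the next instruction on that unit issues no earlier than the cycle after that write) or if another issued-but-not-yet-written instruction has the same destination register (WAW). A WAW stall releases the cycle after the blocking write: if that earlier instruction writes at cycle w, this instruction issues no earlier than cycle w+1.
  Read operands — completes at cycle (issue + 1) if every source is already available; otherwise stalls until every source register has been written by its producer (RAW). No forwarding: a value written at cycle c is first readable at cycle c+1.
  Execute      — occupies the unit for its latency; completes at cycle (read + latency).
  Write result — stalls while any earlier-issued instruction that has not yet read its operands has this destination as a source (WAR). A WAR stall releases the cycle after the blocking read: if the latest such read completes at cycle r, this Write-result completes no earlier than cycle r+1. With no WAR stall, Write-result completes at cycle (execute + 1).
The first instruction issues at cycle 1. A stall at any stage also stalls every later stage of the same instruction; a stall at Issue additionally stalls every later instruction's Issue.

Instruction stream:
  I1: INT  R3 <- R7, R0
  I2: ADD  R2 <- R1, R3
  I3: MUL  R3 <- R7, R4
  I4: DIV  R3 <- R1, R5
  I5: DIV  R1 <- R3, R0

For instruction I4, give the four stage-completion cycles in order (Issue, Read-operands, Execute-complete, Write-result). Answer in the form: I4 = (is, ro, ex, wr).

I4 = (12, 13, 21, 22)

cycle 1: I1 dispatched to INT
cycle 2: I1 operands ready · I2 dispatched to ADD
cycle 3: I1 complete
cycle 4: R3←I1
cycle 5: I2 operands ready · I3 dispatched to MUL
cycle 6: I3 operands ready
cycle 7: I2 complete
cycle 8: R2←I2
cycle 10: I3 complete
cycle 11: R3←I3
cycle 12: I4 dispatched to DIV
cycle 13: I4 operands ready
cycle 21: I4 complete
cycle 22: R3←I4
cycle 23: I5 dispatched to DIV
cycle 24: I5 operands ready
cycle 32: I5 complete
cycle 33: R1←I5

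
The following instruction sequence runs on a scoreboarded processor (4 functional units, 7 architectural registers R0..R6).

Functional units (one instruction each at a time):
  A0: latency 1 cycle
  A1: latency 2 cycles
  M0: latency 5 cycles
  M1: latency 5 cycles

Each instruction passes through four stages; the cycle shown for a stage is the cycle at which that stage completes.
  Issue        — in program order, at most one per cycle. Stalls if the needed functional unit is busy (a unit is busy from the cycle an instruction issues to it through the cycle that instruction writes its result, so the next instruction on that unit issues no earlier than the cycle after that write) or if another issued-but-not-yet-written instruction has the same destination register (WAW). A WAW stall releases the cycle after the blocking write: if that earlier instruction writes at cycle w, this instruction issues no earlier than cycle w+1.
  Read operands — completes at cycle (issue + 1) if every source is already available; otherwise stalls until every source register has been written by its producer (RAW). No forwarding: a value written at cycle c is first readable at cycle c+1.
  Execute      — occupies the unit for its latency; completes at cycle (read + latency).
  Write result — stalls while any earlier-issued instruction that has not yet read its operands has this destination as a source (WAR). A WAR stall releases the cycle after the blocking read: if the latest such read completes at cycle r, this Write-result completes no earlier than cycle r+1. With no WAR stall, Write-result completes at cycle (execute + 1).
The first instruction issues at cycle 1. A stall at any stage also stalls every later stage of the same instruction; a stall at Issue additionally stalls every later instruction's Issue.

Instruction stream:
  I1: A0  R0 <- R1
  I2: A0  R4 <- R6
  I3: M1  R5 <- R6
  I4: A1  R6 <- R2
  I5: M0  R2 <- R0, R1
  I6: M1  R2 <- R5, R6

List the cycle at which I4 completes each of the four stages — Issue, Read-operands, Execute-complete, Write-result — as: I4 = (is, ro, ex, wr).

t=1  issue I1 (A0)
t=2  I1 read-ops
t=3  I1 finished on A0
t=4  I1→R0
t=5  issue I2 (A0)
t=6  I2 read-ops; issue I3 (M1)
t=7  I2 finished on A0; I3 read-ops; issue I4 (A1)
t=8  I2→R4; I4 read-ops; issue I5 (M0)
t=9  I5 read-ops
t=10  I4 finished on A1
t=11  I4→R6
t=12  I3 finished on M1
t=13  I3→R5
t=14  I5 finished on M0
t=15  I5→R2
t=16  issue I6 (M1)
t=17  I6 read-ops
t=22  I6 finished on M1
t=23  I6→R2

I4 = (7, 8, 10, 11)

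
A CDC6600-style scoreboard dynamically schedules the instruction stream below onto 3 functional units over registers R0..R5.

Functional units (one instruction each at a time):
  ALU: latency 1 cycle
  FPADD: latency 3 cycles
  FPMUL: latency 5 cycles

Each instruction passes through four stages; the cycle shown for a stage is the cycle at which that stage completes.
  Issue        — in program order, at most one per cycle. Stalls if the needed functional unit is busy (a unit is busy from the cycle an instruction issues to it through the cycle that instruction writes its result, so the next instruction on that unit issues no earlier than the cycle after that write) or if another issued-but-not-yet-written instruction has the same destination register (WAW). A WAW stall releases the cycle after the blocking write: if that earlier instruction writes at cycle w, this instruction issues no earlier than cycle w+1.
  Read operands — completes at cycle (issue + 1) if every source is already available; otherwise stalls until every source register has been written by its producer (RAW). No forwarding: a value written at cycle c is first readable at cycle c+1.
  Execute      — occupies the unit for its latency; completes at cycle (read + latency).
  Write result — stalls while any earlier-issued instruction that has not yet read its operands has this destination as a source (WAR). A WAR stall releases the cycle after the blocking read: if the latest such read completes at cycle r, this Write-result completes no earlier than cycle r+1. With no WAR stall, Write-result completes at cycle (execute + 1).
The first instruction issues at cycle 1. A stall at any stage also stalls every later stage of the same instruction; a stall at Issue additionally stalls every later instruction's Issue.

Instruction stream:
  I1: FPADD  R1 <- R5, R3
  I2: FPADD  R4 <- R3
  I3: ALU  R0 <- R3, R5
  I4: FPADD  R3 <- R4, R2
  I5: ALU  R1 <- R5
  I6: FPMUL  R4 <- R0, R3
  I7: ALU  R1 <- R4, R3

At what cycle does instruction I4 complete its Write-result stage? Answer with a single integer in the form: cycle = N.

I1: IS=1 RO=2 EX=5 WR=6
I2: IS=7 RO=8 EX=11 WR=12  [struct: FPADD busy until I1 writes@6]
I3: IS=8 RO=9 EX=10 WR=11
I4: IS=13 RO=14 EX=17 WR=18  [struct: FPADD busy until I2 writes@12]
I5: IS=14 RO=15 EX=16 WR=17
I6: IS=15 RO=19 EX=24 WR=25  [RAW R3: wait I4 write@18]
I7: IS=18 RO=26 EX=27 WR=28  [struct: ALU busy until I5 writes@17; RAW R4: wait I6 write@25]

cycle = 18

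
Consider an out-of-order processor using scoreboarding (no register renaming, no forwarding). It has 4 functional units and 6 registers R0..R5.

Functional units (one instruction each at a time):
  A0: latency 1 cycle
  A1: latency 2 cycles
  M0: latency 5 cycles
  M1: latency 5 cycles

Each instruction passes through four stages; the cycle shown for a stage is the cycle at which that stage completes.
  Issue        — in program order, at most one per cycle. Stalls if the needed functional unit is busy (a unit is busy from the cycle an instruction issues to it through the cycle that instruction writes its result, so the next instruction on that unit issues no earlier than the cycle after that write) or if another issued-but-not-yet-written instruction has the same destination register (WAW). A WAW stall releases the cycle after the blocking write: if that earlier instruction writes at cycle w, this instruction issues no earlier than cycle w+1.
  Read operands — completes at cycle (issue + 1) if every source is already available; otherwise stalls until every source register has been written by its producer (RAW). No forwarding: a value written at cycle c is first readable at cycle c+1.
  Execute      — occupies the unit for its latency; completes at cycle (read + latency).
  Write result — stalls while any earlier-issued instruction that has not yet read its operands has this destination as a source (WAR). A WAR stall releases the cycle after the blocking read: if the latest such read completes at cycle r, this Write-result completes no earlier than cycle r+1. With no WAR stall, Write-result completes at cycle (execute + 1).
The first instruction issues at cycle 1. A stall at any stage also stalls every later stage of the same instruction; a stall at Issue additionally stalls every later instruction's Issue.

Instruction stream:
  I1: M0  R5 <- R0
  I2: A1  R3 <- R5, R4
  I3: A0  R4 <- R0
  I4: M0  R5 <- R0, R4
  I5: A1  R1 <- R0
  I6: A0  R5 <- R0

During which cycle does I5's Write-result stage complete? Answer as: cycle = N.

[1] I1 issues→M0
[2] I1 reads, I2 issues→A1
[3] I3 issues→A0
[4] I3 reads
[5] I3 exec-done
[7] I1 exec-done
[8] I1 writes R5
[9] I2 reads, I4 issues→M0
[10] I3 writes R4
[11] I2 exec-done, I4 reads
[12] I2 writes R3
[13] I5 issues→A1
[14] I5 reads
[16] I4 exec-done, I5 exec-done
[17] I4 writes R5, I5 writes R1
[18] I6 issues→A0
[19] I6 reads
[20] I6 exec-done
[21] I6 writes R5

cycle = 17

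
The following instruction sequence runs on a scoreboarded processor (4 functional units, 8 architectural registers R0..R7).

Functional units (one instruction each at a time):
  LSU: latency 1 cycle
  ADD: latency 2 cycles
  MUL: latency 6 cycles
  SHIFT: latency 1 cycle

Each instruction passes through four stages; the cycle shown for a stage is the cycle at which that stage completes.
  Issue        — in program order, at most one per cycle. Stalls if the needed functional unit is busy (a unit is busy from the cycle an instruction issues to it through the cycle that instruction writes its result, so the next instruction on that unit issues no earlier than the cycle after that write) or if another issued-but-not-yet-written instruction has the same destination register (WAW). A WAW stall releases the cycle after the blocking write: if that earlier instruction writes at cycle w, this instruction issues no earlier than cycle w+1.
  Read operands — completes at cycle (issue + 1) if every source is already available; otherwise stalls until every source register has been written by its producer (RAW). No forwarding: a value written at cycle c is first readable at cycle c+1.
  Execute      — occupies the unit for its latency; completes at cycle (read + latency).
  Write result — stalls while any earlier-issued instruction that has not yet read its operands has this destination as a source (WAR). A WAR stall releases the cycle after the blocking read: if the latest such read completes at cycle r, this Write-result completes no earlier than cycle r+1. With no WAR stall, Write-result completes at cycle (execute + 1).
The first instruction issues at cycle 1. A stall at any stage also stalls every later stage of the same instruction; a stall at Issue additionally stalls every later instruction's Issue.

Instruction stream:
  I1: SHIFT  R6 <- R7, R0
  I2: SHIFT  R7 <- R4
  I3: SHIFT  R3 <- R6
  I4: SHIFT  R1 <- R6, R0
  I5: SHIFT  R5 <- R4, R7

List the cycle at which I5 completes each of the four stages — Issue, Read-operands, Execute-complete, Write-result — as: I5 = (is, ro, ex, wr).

cycle 1: issue I1 (SHIFT)
cycle 2: I1 read-ops
cycle 3: I1 finished on SHIFT
cycle 4: I1→R6
cycle 5: issue I2 (SHIFT)
cycle 6: I2 read-ops
cycle 7: I2 finished on SHIFT
cycle 8: I2→R7
cycle 9: issue I3 (SHIFT)
cycle 10: I3 read-ops
cycle 11: I3 finished on SHIFT
cycle 12: I3→R3
cycle 13: issue I4 (SHIFT)
cycle 14: I4 read-ops
cycle 15: I4 finished on SHIFT
cycle 16: I4→R1
cycle 17: issue I5 (SHIFT)
cycle 18: I5 read-ops
cycle 19: I5 finished on SHIFT
cycle 20: I5→R5

I5 = (17, 18, 19, 20)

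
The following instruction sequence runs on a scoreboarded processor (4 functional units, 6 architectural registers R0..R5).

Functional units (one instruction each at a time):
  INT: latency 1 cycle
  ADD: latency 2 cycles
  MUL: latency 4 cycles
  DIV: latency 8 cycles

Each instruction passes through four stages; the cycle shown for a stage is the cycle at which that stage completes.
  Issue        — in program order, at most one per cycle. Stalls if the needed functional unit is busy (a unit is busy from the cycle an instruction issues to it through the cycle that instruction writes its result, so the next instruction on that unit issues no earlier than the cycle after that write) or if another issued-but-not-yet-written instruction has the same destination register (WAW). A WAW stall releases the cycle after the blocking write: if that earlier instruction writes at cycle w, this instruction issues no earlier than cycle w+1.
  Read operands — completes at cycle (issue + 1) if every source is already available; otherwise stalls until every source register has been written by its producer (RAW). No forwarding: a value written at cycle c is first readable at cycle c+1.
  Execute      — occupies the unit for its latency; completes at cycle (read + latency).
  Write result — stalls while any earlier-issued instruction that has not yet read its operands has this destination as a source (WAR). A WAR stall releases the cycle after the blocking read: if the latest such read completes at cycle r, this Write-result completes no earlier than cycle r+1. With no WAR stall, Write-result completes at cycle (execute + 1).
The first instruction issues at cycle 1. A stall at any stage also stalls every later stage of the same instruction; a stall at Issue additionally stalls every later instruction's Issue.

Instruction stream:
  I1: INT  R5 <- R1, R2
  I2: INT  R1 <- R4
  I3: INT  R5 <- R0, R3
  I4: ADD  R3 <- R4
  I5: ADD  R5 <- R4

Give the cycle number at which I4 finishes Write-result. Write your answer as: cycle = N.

cycle = 14

cycle 1: I1→INT
cycle 2: I1 RO
cycle 3: I1 EX
cycle 4: I1 WR R5
cycle 5: I2→INT
cycle 6: I2 RO
cycle 7: I2 EX
cycle 8: I2 WR R1
cycle 9: I3→INT
cycle 10: I3 RO | I4→ADD
cycle 11: I3 EX | I4 RO
cycle 12: I3 WR R5
cycle 13: I4 EX
cycle 14: I4 WR R3
cycle 15: I5→ADD
cycle 16: I5 RO
cycle 18: I5 EX
cycle 19: I5 WR R5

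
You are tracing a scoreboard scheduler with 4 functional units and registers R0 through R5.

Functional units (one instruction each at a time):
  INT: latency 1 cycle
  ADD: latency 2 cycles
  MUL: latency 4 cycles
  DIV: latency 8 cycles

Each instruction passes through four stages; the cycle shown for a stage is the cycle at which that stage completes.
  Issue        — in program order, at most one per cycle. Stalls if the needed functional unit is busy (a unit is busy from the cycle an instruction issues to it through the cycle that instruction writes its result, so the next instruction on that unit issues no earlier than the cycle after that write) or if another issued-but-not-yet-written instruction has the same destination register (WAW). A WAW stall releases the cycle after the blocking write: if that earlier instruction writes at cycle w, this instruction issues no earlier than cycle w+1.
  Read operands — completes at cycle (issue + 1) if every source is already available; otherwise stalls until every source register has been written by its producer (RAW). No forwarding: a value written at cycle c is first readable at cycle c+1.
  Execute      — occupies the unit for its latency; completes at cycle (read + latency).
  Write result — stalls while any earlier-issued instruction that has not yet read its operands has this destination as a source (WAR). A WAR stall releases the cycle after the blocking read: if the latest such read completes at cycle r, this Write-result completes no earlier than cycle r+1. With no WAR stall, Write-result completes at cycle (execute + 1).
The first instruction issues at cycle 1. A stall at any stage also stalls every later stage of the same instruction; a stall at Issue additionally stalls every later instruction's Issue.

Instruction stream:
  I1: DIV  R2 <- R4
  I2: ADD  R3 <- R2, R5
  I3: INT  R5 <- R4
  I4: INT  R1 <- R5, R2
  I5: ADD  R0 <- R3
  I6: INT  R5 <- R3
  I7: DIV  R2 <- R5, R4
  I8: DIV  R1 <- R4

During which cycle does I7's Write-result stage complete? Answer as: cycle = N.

cycle = 31

c1: I1→DIV
c2: I1 RO; I2→ADD
c3: I3→INT
c4: I3 RO
c5: I3 EX
c10: I1 EX
c11: I1 WR R2
c12: I2 RO
c13: I3 WR R5
c14: I2 EX; I4→INT
c15: I2 WR R3; I4 RO
c16: I4 EX; I5→ADD
c17: I4 WR R1; I5 RO
c18: I6→INT
c19: I5 EX; I6 RO; I7→DIV
c20: I5 WR R0; I6 EX
c21: I6 WR R5
c22: I7 RO
c30: I7 EX
c31: I7 WR R2
c32: I8→DIV
c33: I8 RO
c41: I8 EX
c42: I8 WR R1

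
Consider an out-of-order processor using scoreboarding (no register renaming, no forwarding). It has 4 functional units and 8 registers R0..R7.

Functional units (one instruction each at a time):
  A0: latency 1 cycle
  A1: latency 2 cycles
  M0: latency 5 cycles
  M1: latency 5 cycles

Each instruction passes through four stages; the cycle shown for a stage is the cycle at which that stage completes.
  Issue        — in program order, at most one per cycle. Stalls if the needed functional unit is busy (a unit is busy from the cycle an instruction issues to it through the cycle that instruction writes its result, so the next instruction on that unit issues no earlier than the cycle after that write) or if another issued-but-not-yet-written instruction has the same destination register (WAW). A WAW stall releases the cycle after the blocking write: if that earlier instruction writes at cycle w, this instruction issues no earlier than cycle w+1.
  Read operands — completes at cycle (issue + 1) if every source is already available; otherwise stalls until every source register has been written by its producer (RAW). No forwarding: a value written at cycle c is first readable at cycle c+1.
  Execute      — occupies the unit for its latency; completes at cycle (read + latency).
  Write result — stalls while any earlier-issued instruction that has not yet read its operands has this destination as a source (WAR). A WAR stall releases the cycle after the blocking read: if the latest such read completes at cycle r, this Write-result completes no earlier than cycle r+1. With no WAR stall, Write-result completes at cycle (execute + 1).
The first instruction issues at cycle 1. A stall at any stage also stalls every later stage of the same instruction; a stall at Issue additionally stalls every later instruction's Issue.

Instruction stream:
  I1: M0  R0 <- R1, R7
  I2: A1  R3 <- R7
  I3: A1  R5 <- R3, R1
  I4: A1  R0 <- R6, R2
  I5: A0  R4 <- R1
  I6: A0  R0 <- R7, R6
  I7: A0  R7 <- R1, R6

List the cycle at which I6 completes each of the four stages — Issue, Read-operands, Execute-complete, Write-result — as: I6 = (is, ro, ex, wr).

I6 = (17, 18, 19, 20)

I1: IS=1 RO=2 EX=7 WR=8
I2: IS=2 RO=3 EX=5 WR=6
I3: IS=7 RO=8 EX=10 WR=11  [struct: A1 busy until I2 writes@6]
I4: IS=12 RO=13 EX=15 WR=16  [struct: A1 busy until I3 writes@11]
I5: IS=13 RO=14 EX=15 WR=16
I6: IS=17 RO=18 EX=19 WR=20  [struct: A0 busy until I5 writes@16]
I7: IS=21 RO=22 EX=23 WR=24  [struct: A0 busy until I6 writes@20]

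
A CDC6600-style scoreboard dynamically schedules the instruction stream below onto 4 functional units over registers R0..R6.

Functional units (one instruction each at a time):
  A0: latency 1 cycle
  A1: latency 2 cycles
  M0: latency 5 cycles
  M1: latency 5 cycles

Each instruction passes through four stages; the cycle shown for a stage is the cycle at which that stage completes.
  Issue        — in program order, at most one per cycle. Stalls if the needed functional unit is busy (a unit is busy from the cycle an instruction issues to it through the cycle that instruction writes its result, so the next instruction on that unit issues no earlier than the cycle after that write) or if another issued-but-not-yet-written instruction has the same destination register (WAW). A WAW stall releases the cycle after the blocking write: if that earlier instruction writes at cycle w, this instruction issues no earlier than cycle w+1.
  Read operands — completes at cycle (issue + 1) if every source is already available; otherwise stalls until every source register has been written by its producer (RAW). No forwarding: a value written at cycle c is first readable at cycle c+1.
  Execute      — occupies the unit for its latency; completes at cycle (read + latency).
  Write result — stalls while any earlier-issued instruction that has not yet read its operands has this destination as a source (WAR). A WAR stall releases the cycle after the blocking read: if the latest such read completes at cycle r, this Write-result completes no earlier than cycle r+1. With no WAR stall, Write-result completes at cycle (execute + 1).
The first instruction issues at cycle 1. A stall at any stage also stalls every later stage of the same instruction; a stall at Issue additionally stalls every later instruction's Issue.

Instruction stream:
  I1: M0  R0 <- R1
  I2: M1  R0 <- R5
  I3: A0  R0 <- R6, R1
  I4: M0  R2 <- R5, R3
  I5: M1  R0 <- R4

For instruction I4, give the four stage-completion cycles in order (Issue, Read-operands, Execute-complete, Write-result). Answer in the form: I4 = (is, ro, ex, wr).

[1] I1 dispatched to M0
[2] I1 operands ready
[7] I1 complete
[8] R0←I1
[9] I2 dispatched to M1
[10] I2 operands ready
[15] I2 complete
[16] R0←I2
[17] I3 dispatched to A0
[18] I3 operands ready · I4 dispatched to M0
[19] I3 complete · I4 operands ready
[20] R0←I3
[21] I5 dispatched to M1
[22] I5 operands ready
[24] I4 complete
[25] R2←I4
[27] I5 complete
[28] R0←I5

I4 = (18, 19, 24, 25)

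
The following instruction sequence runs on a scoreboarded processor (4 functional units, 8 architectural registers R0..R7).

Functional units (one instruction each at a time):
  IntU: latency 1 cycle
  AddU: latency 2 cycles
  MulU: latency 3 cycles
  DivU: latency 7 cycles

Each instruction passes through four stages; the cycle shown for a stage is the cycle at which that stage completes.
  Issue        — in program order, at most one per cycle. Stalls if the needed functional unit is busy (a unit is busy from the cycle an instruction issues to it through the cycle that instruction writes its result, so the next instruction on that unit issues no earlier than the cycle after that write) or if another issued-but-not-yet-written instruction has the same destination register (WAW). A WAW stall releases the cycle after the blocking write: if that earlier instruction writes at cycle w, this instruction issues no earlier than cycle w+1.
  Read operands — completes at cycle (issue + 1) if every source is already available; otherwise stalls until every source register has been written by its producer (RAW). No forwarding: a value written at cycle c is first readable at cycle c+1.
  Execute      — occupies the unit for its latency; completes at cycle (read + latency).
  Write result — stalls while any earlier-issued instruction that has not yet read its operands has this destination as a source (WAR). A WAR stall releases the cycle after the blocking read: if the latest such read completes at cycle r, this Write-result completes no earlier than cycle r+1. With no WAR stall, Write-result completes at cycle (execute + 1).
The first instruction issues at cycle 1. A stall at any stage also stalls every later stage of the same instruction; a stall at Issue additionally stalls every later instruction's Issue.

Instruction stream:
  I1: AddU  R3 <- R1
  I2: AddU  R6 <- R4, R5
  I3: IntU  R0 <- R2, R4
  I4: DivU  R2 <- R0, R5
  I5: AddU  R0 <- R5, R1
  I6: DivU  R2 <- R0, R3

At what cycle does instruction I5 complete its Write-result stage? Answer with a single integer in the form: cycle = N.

cycle = 15

t=1  I1→AddU
t=2  I1 RO
t=4  I1 EX
t=5  I1 WR R3
t=6  I2→AddU
t=7  I2 RO; I3→IntU
t=8  I3 RO; I4→DivU
t=9  I2 EX; I3 EX
t=10  I2 WR R6; I3 WR R0
t=11  I4 RO; I5→AddU
t=12  I5 RO
t=14  I5 EX
t=15  I5 WR R0
t=18  I4 EX
t=19  I4 WR R2
t=20  I6→DivU
t=21  I6 RO
t=28  I6 EX
t=29  I6 WR R2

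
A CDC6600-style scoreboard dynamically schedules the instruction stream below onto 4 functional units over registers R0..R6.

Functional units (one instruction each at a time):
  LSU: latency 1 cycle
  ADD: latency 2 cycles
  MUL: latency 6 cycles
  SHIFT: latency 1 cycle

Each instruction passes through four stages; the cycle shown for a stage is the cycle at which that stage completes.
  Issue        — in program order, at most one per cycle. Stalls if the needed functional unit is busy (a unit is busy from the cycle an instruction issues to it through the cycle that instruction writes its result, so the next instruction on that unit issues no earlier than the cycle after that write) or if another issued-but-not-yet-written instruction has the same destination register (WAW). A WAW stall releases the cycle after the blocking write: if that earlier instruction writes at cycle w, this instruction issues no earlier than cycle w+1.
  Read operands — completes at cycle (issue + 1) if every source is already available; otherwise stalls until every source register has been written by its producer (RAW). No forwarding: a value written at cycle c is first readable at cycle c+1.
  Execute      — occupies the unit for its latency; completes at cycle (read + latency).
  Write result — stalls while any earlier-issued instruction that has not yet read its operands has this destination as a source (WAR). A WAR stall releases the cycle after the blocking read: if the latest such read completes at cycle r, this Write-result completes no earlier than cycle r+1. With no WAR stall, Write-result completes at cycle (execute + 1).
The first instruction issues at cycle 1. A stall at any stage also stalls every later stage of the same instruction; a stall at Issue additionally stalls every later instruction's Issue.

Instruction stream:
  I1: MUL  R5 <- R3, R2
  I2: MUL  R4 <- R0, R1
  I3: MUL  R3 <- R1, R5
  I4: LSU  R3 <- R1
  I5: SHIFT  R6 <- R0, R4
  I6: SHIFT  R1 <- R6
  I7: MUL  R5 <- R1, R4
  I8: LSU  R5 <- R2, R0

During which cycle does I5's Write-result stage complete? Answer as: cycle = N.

cycle = 32

[1] issue I1 (MUL)
[2] I1 read-ops
[8] I1 finished on MUL
[9] I1→R5
[10] issue I2 (MUL)
[11] I2 read-ops
[17] I2 finished on MUL
[18] I2→R4
[19] issue I3 (MUL)
[20] I3 read-ops
[26] I3 finished on MUL
[27] I3→R3
[28] issue I4 (LSU)
[29] I4 read-ops; issue I5 (SHIFT)
[30] I4 finished on LSU; I5 read-ops
[31] I4→R3; I5 finished on SHIFT
[32] I5→R6
[33] issue I6 (SHIFT)
[34] I6 read-ops; issue I7 (MUL)
[35] I6 finished on SHIFT
[36] I6→R1
[37] I7 read-ops
[43] I7 finished on MUL
[44] I7→R5
[45] issue I8 (LSU)
[46] I8 read-ops
[47] I8 finished on LSU
[48] I8→R5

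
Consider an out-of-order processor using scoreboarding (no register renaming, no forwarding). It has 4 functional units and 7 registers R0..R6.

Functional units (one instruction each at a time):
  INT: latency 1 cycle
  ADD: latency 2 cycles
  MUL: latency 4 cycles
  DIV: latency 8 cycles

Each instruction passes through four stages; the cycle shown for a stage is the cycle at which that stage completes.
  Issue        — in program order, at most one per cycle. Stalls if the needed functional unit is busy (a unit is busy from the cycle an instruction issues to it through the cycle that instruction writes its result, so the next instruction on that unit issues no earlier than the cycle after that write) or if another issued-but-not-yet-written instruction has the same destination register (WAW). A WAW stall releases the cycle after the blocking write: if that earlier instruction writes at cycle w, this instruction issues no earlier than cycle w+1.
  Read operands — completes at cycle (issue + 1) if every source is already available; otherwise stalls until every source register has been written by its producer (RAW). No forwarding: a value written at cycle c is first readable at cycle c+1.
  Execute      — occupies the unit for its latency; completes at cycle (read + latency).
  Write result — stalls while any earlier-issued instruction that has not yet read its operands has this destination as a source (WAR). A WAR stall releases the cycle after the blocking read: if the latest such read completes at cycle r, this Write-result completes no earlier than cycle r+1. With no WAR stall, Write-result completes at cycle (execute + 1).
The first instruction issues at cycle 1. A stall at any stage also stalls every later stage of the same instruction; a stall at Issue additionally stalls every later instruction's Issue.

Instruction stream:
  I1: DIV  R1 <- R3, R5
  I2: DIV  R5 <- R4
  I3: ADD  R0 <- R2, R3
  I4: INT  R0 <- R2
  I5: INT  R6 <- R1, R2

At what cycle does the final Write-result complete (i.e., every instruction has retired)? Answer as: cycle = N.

I1: IS=1 RO=2 EX=10 WR=11
I2: IS=12 RO=13 EX=21 WR=22  [struct: DIV busy until I1 writes@11]
I3: IS=13 RO=14 EX=16 WR=17
I4: IS=18 RO=19 EX=20 WR=21  [WAW R0: wait I3 write@17]
I5: IS=22 RO=23 EX=24 WR=25  [struct: INT busy until I4 writes@21]

cycle = 25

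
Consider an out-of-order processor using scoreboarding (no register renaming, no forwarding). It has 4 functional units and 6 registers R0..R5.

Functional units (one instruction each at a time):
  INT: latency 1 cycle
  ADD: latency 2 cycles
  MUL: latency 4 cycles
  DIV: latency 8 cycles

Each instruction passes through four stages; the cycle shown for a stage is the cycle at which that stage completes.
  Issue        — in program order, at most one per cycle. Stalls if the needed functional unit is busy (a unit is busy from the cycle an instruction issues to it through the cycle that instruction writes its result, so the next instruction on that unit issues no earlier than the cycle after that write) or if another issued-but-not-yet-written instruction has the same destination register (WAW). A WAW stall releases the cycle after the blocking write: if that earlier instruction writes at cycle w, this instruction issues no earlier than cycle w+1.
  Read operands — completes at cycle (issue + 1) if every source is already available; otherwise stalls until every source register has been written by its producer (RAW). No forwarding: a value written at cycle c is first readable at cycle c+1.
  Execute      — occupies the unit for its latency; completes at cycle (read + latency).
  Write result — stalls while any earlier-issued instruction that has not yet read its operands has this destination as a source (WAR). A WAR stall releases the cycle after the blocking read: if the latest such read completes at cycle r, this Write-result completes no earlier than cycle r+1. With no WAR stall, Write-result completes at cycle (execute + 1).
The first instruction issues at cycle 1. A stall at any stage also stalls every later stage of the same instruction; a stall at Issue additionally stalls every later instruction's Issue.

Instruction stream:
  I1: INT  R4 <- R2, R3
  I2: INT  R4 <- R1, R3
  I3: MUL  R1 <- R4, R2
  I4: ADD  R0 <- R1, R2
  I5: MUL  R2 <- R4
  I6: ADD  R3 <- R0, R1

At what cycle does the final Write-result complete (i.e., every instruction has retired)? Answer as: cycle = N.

c1: I1 issues→INT
c2: I1 reads
c3: I1 exec-done
c4: I1 writes R4
c5: I2 issues→INT
c6: I2 reads, I3 issues→MUL
c7: I2 exec-done, I4 issues→ADD
c8: I2 writes R4
c9: I3 reads
c13: I3 exec-done
c14: I3 writes R1
c15: I4 reads, I5 issues→MUL
c16: I5 reads
c17: I4 exec-done
c18: I4 writes R0
c19: I6 issues→ADD
c20: I5 exec-done, I6 reads
c21: I5 writes R2
c22: I6 exec-done
c23: I6 writes R3

cycle = 23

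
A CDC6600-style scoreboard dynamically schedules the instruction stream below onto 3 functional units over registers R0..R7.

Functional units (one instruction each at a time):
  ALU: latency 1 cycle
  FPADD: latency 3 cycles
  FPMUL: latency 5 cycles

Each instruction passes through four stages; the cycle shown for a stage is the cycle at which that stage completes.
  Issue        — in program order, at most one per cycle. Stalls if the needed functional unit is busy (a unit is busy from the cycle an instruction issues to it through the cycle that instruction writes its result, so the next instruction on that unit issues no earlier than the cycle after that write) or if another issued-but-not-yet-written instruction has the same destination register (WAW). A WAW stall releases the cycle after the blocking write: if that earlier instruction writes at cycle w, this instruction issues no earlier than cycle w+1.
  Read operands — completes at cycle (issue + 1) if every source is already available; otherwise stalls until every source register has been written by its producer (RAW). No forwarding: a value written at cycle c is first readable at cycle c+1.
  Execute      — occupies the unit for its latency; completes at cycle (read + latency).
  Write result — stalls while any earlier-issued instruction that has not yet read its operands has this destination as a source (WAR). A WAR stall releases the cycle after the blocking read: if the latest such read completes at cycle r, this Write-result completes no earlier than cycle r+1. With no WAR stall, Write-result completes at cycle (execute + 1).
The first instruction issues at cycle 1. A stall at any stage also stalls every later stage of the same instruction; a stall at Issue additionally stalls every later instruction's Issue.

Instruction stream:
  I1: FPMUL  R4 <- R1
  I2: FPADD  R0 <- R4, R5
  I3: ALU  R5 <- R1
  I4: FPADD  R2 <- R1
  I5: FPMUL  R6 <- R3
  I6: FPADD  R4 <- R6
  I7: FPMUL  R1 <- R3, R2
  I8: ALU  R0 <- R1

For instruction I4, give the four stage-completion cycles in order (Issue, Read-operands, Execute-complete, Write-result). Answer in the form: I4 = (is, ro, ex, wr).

cycle 1: issue I1 (FPMUL)
cycle 2: I1 read-ops · issue I2 (FPADD)
cycle 3: issue I3 (ALU)
cycle 4: I3 read-ops
cycle 5: I3 finished on ALU
cycle 7: I1 finished on FPMUL
cycle 8: I1→R4
cycle 9: I2 read-ops
cycle 10: I3→R5
cycle 12: I2 finished on FPADD
cycle 13: I2→R0
cycle 14: issue I4 (FPADD)
cycle 15: I4 read-ops · issue I5 (FPMUL)
cycle 16: I5 read-ops
cycle 18: I4 finished on FPADD
cycle 19: I4→R2
cycle 20: issue I6 (FPADD)
cycle 21: I5 finished on FPMUL
cycle 22: I5→R6
cycle 23: I6 read-ops · issue I7 (FPMUL)
cycle 24: I7 read-ops · issue I8 (ALU)
cycle 26: I6 finished on FPADD
cycle 27: I6→R4
cycle 29: I7 finished on FPMUL
cycle 30: I7→R1
cycle 31: I8 read-ops
cycle 32: I8 finished on ALU
cycle 33: I8→R0

I4 = (14, 15, 18, 19)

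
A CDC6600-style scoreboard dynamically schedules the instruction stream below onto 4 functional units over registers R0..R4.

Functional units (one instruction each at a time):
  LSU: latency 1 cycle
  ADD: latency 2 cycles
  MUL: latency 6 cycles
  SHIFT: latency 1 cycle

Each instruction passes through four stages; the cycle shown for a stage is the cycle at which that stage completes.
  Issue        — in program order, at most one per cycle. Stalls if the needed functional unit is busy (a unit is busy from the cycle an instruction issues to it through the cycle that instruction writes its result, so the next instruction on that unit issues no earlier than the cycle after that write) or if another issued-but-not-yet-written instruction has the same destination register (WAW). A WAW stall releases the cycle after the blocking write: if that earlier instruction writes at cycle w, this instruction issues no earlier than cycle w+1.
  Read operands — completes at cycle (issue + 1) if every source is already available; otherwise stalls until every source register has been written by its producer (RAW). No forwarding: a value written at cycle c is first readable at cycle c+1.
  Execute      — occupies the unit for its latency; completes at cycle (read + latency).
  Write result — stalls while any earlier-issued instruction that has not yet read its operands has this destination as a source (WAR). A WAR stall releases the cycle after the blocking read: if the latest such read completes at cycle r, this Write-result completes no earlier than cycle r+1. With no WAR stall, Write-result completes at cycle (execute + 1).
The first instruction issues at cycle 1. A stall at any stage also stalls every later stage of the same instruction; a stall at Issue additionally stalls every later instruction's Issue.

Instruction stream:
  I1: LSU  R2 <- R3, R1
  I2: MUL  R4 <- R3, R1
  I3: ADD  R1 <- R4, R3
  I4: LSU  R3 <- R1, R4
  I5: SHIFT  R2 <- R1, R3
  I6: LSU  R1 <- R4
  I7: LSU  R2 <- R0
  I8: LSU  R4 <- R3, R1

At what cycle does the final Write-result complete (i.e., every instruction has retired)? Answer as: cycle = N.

cycle = 29

cycle 1: issue I1 (LSU)
cycle 2: I1 read-ops · issue I2 (MUL)
cycle 3: I1 finished on LSU · I2 read-ops · issue I3 (ADD)
cycle 4: I1→R2
cycle 5: issue I4 (LSU)
cycle 6: issue I5 (SHIFT)
cycle 9: I2 finished on MUL
cycle 10: I2→R4
cycle 11: I3 read-ops
cycle 13: I3 finished on ADD
cycle 14: I3→R1
cycle 15: I4 read-ops
cycle 16: I4 finished on LSU
cycle 17: I4→R3
cycle 18: I5 read-ops · issue I6 (LSU)
cycle 19: I5 finished on SHIFT · I6 read-ops
cycle 20: I5→R2 · I6 finished on LSU
cycle 21: I6→R1
cycle 22: issue I7 (LSU)
cycle 23: I7 read-ops
cycle 24: I7 finished on LSU
cycle 25: I7→R2
cycle 26: issue I8 (LSU)
cycle 27: I8 read-ops
cycle 28: I8 finished on LSU
cycle 29: I8→R4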